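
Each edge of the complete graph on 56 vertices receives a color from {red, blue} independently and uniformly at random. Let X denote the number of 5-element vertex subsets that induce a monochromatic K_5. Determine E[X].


Let X = Σ_S X_S over the C(56, 5) = 3819816 subsets S of size 5, where X_S = 1 if the K_5 on S is monochromatic.
For a fixed S, the K_5 on S has C(5, 2) = 10 edges. P[all 10 edges red] = (1/2)^10, and likewise for blue, so P[monochromatic] = 2·(1/2)^10 = 2^{1 − 10} = 1/512.
Summing: E[X] = C(56, 5) · 2^{1 − 10} = 3819816 · 1/512 = 477477/64.
Numerically: E[X] ≈ 7460.5781.

E[X] = C(56,5)·2^(1−C(5,2)) = 477477/64 ≈ 7460.5781.


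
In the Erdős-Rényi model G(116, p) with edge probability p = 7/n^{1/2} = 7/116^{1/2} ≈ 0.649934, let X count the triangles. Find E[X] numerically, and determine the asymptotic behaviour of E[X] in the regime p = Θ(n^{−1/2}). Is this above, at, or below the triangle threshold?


Number of potential triangles: C(116, 3) = 253460.
Each occurs with probability p³ ≈ (0.649934)³ ≈ 2.74540953e-01.
By linearity: E[X] = C(116, 3)·p³ ≈ 253460 · 2.74540953e-01 ≈ 69585.149837.
Since α = 1/2 < 1, p = c/n^{1/2} ≫ 1/n is above the triangle threshold p ~ 1/n. Asymptotically E[X] ~ (c³/6)·n^{3(1−α)} = (7³/6)·n^{1.5} → ∞; triangles are abundant w.h.p.

E[X] ≈ 69585.149837; in regime p = Θ(1/n^{1/2}) E[X] diverges (above the triangle threshold p ~ 1/n).


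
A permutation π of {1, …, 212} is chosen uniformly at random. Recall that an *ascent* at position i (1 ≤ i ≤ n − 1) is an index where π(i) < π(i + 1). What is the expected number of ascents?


Write X = Σ X_I over i = 1, …, 211, with X_I the indicator of one ascent.
There are 211 indicators.
For each fixed i, the pair (π(i), π(i+1)) is a uniformly random ordered pair of distinct values from {1, …, 212}; by symmetry P[π(i) < π(i+1)] = 1/2.
By linearity: E[X] = 211 · (1/2) = (212 − 1) · (1/2) = 211/2 ≈ 105.500000.

E[X] = 211/2 = 105.500000.


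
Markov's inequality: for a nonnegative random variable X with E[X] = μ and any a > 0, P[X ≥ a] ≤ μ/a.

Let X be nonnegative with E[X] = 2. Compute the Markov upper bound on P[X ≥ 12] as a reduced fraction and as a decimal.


μ = E[X] = 2, a = 12.
Markov: P[X ≥ 12] ≤ μ/a = (2)/12 = 1/6.
Numerically: ≈ 0.166667.
(Since a = 12 > μ = 2.000000, the bound 1/6 is < 1 and informative.)

P[X ≥ 12] ≤ 1/6 ≈ 0.166667.


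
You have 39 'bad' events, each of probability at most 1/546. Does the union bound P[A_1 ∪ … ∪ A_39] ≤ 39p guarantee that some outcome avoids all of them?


Union bound: P[∪_{i=1}^{39} A_i] ≤ Σ_i P[A_i] ≤ 39·p = 39·(1/546) = 1/14.
Numerically: 1/14 ≈ 0.0714.
Is 1/14 < 1? YES.
Since P[∪ A_i] ≤ 1/14 < 1, the complement has P[∩ A_i^c] ≥ 1 − 1/14 = 13/14 > 0, so some outcome avoids every A_i.

39·p = 1/14 ≈ 0.0714; existence CERTIFIED by the union bound.


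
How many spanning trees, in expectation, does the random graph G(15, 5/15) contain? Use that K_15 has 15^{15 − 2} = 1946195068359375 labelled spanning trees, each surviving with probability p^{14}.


K_15 has 15^{15 − 2} = 1946195068359375 labelled spanning trees.
For each such spanning tree H, let X_H = 1 if all 14 edges of H are present in G. Then P[X_H = 1] = p^{14} = (1/3)^{14} = 1/4782969.
By linearity of expectation: E[X] = Σ_H E[X_H] = 1946195068359375 · p^{14} = 1946195068359375 · 1/4782969 = 1220703125/3.
Numerically: E[X] ≈ 4.06901e+08.

E[X] = 1946195068359375 · (1/3)^{14} = 1220703125/3 ≈ 4.06901e+08.


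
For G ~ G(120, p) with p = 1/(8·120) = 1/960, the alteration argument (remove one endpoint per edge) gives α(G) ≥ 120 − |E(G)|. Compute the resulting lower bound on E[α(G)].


E[|E(G)|] = C(120, 2)·p = 7140 · (1/960) = 119/16.
E[α(G)] ≥ n − E[|E(G)|] = 120 − 119/16 = 1801/16.
Numerically: ≈ 112.56250.
(This is only a lower bound; the true E[α(G)] may be larger.)

E[α(G)] ≥ 1801/16 ≈ 112.56250.


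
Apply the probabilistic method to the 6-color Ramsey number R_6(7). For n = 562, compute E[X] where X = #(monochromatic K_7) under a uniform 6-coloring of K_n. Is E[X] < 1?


E[X] = C(562, 7) · 6^{1 − 21} = 3384017972944752 · 6^{−20} = 3384017972944752/3656158440062976.
As a reduced fraction: E[X] = 70500374436349/76169967501312 ≈ 0.9255666.
Is E[X] < 1? YES.
Since E[X] < 1, there exists a 6-coloring of K_{562} with no monochromatic K_7; hence R_6(7) > 562.

E[X] = 70500374436349/76169967501312 ≈ 0.9255666; E[X] < 1, so R_6(7) > 562.


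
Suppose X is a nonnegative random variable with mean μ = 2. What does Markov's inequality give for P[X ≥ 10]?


μ = E[X] = 2, a = 10.
Markov: P[X ≥ 10] ≤ μ/a = (2)/10 = 1/5.
Numerically: ≈ 0.200.
(Since a = 10 > μ = 2.000, the bound 1/5 is < 1 and informative.)

P[X ≥ 10] ≤ 1/5 ≈ 0.200.


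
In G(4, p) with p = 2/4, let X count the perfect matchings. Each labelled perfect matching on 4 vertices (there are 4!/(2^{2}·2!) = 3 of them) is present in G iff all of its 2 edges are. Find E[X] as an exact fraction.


K_4 has 4!/(2^{2}·2!) = 3 labelled perfect matchings.
For each such perfect matching H, let X_H = 1 if all 2 edges of H are present in G. Then P[X_H = 1] = p^{2} = (1/2)^{2} = 1/4.
Summing the indicators: E[X] = Σ_H E[X_H] = 3 · p^{2} = 3 · 1/4 = 3/4.
Numerically: E[X] ≈ 0.75.

E[X] = 3 · (1/2)^{2} = 3/4 ≈ 0.75.


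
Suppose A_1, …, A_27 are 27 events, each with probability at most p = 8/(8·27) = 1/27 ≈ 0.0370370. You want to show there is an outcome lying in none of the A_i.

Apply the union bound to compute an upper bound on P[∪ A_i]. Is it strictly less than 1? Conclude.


Union bound: P[∪_{i=1}^{27} A_i] ≤ Σ_i P[A_i] ≤ 27·p = 27·(1/27) = 1.
Numerically: 1 ≈ 1.0000000.
Is 1 < 1? NO.
Since the bound 1 is ≥ 1, the union bound is uninformative here; it does NOT by itself certify existence.

27·p = 1 ≈ 1.0000000; existence NOT certified by the union bound.


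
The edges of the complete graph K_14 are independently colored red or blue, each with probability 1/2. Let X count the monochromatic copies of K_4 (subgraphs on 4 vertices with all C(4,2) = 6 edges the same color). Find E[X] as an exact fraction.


Let X = Σ_S X_S over the C(14, 4) = 1001 subsets S of size 4, where X_S = 1 if the K_4 on S is monochromatic.
For a fixed S, the K_4 on S has C(4, 2) = 6 edges. P[all 6 edges red] = (1/2)^6, and likewise for blue, so P[monochromatic] = 2·(1/2)^6 = 2^{1 − 6} = 1/32.
Summing: E[X] = C(14, 4) · 2^{1 − 6} = 1001 · 1/32 = 1001/32.
Numerically: E[X] ≈ 31.281.

E[X] = C(14,4)·2^(1−C(4,2)) = 1001/32 ≈ 31.281.


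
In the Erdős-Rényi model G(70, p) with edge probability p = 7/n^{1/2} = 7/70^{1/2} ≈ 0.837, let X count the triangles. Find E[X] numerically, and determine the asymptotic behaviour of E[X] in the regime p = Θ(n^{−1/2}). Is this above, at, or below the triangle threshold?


Number of potential triangles: C(70, 3) = 54740.
Each occurs with probability p³ ≈ (0.837)³ ≈ 5.85662e-01.
By linearity: E[X] = C(70, 3)·p³ ≈ 54740 · 5.85662e-01 ≈ 32059.139.
Since α = 1/2 < 1, p = c/n^{1/2} ≫ 1/n is above the triangle threshold p ~ 1/n. Asymptotically E[X] ~ (c³/6)·n^{3(1−α)} = (7³/6)·n^{1.5} → ∞; triangles are abundant w.h.p.

E[X] ≈ 32059.139; in regime p = Θ(1/n^{1/2}) E[X] diverges (above the triangle threshold p ~ 1/n).


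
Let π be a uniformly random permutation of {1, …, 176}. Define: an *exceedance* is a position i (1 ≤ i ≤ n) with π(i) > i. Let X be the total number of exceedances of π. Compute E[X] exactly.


Write X = Σ_{i=1}^{176} X_i, where X_i = 1_{π(i) > i}.
For each fixed i, π(i) is uniform over {1, …, 176} (marginal of a uniform permutation), so P[π(i) > i] = (n − i)/n. Summing: Σ_{i=1}^{176} (n − i)/n = (0 + 1 + … + 175)/176 = 176(176 − 1)/(2·176) = (176 − 1)/2.
Hence E[X] = Σ_{i=1}^{176} (176 − i)/176 = 175/2 ≈ 87.500000.

E[X] = 175/2 = 87.500000.


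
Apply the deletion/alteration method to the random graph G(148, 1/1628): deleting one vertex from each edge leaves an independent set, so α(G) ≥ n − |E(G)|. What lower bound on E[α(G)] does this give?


E[|E(G)|] = C(148, 2)·p = 10878 · (1/1628) = 147/22.
E[α(G)] ≥ n − E[|E(G)|] = 148 − 147/22 = 3109/22.
Numerically: ≈ 141.318.
(This is only a lower bound; the true E[α(G)] may be larger.)

E[α(G)] ≥ 3109/22 ≈ 141.318.


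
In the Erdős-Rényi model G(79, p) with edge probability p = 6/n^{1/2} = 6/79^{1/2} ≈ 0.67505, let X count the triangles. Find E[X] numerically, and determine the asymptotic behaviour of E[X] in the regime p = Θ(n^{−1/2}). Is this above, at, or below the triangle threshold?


Number of potential triangles: C(79, 3) = 79079.
Each occurs with probability p³ ≈ (0.67505)³ ≈ 3.0761897e-01.
By linearity: E[X] = C(79, 3)·p³ ≈ 79079 · 3.0761897e-01 ≈ 24326.20056.
Since α = 1/2 < 1, p = c/n^{1/2} ≫ 1/n is above the triangle threshold p ~ 1/n. Asymptotically E[X] ~ (c³/6)·n^{3(1−α)} = (6³/6)·n^{1.5} → ∞; triangles are abundant w.h.p.

E[X] ≈ 24326.20056; in regime p = Θ(1/n^{1/2}) E[X] diverges (above the triangle threshold p ~ 1/n).


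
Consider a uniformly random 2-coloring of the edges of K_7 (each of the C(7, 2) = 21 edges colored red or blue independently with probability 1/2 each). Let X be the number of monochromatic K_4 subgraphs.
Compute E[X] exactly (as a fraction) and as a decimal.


Let X = Σ_S X_S over the C(7, 4) = 35 subsets S of size 4, where X_S = 1 if the K_4 on S is monochromatic.
For a fixed S, the K_4 on S has C(4, 2) = 6 edges. P[all 6 edges red] = (1/2)^6, and likewise for blue, so P[monochromatic] = 2·(1/2)^6 = 2^{1 − 6} = 1/32.
By linearity of expectation: E[X] = C(7, 4) · 2^{1 − 6} = 35 · 1/32 = 35/32.
Numerically: E[X] ≈ 1.093750.

E[X] = C(7,4)·2^(1−C(4,2)) = 35/32 ≈ 1.093750.


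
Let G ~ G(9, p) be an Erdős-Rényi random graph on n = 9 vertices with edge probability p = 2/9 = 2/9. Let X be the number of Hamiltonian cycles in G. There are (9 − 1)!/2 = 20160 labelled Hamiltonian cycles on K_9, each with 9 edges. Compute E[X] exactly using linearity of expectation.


K_9 has (9 − 1)!/2 = 20160 labelled Hamiltonian cycles.
For each such Hamiltonian cycle H, let X_H = 1 if all 9 edges of H are present in G. Then P[X_H = 1] = p^{9} = (2/9)^{9} = 512/387420489.
By linearity of expectation: E[X] = Σ_H E[X_H] = 20160 · p^{9} = 20160 · 512/387420489 = 1146880/43046721.
Numerically: E[X] ≈ 0.0266.

E[X] = 20160 · (2/9)^{9} = 1146880/43046721 ≈ 0.0266.


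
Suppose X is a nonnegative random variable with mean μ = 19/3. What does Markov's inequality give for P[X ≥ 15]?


μ = E[X] = 19/3, a = 15.
Markov: P[X ≥ 15] ≤ μ/a = (19/3)/15 = 19/45.
Numerically: ≈ 0.42222.
(Since a = 15 > μ = 6.33333, the bound 19/45 is < 1 and informative.)

P[X ≥ 15] ≤ 19/45 ≈ 0.42222.


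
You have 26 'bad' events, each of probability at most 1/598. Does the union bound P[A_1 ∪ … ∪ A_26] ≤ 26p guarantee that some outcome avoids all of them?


Union bound: P[∪_{i=1}^{26} A_i] ≤ Σ_i P[A_i] ≤ 26·p = 26·(1/598) = 1/23.
Numerically: 1/23 ≈ 0.04348.
Is 1/23 < 1? YES.
Since P[∪ A_i] ≤ 1/23 < 1, the complement has P[∩ A_i^c] ≥ 1 − 1/23 = 22/23 > 0, so some outcome avoids every A_i.

26·p = 1/23 ≈ 0.04348; existence CERTIFIED by the union bound.


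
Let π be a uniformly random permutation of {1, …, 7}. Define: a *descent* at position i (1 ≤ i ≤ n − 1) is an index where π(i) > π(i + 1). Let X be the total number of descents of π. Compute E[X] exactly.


Write X = Σ X_I over i = 1, …, 6, with X_I the indicator of one descent.
There are 6 indicators.
For each fixed i, the pair (π(i), π(i+1)) is a uniformly random ordered pair of distinct values from {1, …, 7}; by symmetry P[π(i) > π(i+1)] = 1/2.
By linearity: E[X] = 6 · (1/2) = (7 − 1) · (1/2) = 3 ≈ 3.000000.

E[X] = 3 = 3.000000.


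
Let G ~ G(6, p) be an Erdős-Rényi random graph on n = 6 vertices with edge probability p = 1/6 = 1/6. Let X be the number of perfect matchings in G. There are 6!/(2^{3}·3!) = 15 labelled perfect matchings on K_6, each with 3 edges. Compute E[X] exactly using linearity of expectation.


K_6 has 6!/(2^{3}·3!) = 15 labelled perfect matchings.
For each such perfect matching H, let X_H = 1 if all 3 edges of H are present in G. Then P[X_H = 1] = p^{3} = (1/6)^{3} = 1/216.
Summing the indicators: E[X] = Σ_H E[X_H] = 15 · p^{3} = 15 · 1/216 = 5/72.
Numerically: E[X] ≈ 0.0694444.

E[X] = 15 · (1/6)^{3} = 5/72 ≈ 0.0694444.


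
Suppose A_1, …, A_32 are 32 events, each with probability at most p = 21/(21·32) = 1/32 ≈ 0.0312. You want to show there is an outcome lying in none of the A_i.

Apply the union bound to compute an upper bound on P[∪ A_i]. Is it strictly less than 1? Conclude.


Union bound: P[∪_{i=1}^{32} A_i] ≤ Σ_i P[A_i] ≤ 32·p = 32·(1/32) = 1.
Numerically: 1 ≈ 1.0000.
Is 1 < 1? NO.
Since the bound 1 is ≥ 1, the union bound is uninformative here; it does NOT by itself certify existence.

32·p = 1 ≈ 1.0000; existence NOT certified by the union bound.


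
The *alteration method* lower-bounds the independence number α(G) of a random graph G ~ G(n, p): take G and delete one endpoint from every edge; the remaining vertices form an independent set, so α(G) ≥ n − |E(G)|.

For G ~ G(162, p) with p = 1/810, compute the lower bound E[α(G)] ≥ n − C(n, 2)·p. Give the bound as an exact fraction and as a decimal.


E[|E(G)|] = C(162, 2)·p = 13041 · (1/810) = 161/10.
E[α(G)] ≥ n − E[|E(G)|] = 162 − 161/10 = 1459/10.
Numerically: ≈ 145.900.
(This is only a lower bound; the true E[α(G)] may be larger.)

E[α(G)] ≥ 1459/10 ≈ 145.900.


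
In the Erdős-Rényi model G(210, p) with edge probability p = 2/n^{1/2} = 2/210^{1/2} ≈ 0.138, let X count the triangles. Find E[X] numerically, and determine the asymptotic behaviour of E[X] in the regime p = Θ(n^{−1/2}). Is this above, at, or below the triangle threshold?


Number of potential triangles: C(210, 3) = 1521520.
Each occurs with probability p³ ≈ (0.138)³ ≈ 2.62882e-03.
By linearity: E[X] = C(210, 3)·p³ ≈ 1521520 · 2.62882e-03 ≈ 3999.804.
Since α = 1/2 < 1, p = c/n^{1/2} ≫ 1/n is above the triangle threshold p ~ 1/n. Asymptotically E[X] ~ (c³/6)·n^{3(1−α)} = (2³/6)·n^{1.5} → ∞; triangles are abundant w.h.p.

E[X] ≈ 3999.804; in regime p = Θ(1/n^{1/2}) E[X] diverges (above the triangle threshold p ~ 1/n).


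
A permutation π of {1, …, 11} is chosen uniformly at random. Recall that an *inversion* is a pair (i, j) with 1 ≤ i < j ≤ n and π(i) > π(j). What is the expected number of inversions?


Write X = Σ X_I over the C(11, 2) = 55 pairs i < j, with X_I the indicator of one inversion.
There are 55 indicators.
For each fixed pair i < j, the values π(i) and π(j) are two distinct elements of {1, …, 11} in uniformly random order; by symmetry P[π(i) > π(j)] = 1/2.
By linearity: E[X] = 55 · (1/2) = C(11, 2) · (1/2) = 55/2 = 55/2 ≈ 27.500000.

E[X] = 55/2 = 27.500000.


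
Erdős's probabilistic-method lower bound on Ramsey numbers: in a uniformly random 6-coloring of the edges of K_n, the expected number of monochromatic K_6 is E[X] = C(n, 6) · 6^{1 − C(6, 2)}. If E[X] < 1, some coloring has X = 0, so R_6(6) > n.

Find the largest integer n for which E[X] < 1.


We need C(n, 6) · 6^{1 − 15} < 1, i.e. C(n, 6) < 6^{15 − 1} = 78364164096.
Check values of n near the boundary:
  n = 196: C(196, 6) = 72887293024; 72887293024 < 78364164096? YES
  n = 197: C(197, 6) = 75176946208; 75176946208 < 78364164096? YES
  n = 198: C(198, 6) = 77526225777; 77526225777 < 78364164096? YES
  n = 199: C(199, 6) = 79936367511; 79936367511 < 78364164096? NO
  n = 200: C(200, 6) = 82408626300; 82408626300 < 78364164096? NO
The largest n with C(n, 6) < 78364164096 is n = 198 (where E[X] = 25842075259/26121388032 ≈ 0.9893). Hence R_6(6) > 198, i.e. R_6(6) ≥ 199.

Largest n = 198; hence R_6(6) > 198.


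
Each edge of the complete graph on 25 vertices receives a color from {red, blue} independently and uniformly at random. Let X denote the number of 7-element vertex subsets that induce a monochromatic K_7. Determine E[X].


Let X = Σ_S X_S over the C(25, 7) = 480700 subsets S of size 7, where X_S = 1 if the K_7 on S is monochromatic.
For a fixed S, the K_7 on S has C(7, 2) = 21 edges. P[all 21 edges red] = (1/2)^21, and likewise for blue, so P[monochromatic] = 2·(1/2)^21 = 2^{1 − 21} = 1/1048576.
Summing: E[X] = C(25, 7) · 2^{1 − 21} = 480700 · 1/1048576 = 120175/262144.
Numerically: E[X] ≈ 0.45843.

E[X] = C(25,7)·2^(1−C(7,2)) = 120175/262144 ≈ 0.45843.


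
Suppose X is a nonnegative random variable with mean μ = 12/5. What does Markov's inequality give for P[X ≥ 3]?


μ = E[X] = 12/5, a = 3.
Markov: P[X ≥ 3] ≤ μ/a = (12/5)/3 = 4/5.
Numerically: ≈ 0.8000.
(Since a = 3 > μ = 2.4000, the bound 4/5 is < 1 and informative.)

P[X ≥ 3] ≤ 4/5 ≈ 0.8000.


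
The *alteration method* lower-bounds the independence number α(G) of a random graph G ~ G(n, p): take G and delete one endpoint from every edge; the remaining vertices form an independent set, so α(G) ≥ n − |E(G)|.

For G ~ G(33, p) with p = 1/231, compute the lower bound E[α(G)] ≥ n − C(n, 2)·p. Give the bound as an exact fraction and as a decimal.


E[|E(G)|] = C(33, 2)·p = 528 · (1/231) = 16/7.
E[α(G)] ≥ n − E[|E(G)|] = 33 − 16/7 = 215/7.
Numerically: ≈ 30.714286.
(This is only a lower bound; the true E[α(G)] may be larger.)

E[α(G)] ≥ 215/7 ≈ 30.714286.


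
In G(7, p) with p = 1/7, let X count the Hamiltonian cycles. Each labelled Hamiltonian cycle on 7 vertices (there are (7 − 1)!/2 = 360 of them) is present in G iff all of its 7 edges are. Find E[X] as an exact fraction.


K_7 has (7 − 1)!/2 = 360 labelled Hamiltonian cycles.
For each such Hamiltonian cycle H, let X_H = 1 if all 7 edges of H are present in G. Then P[X_H = 1] = p^{7} = (1/7)^{7} = 1/823543.
By linearity: E[X] = Σ_H E[X_H] = 360 · p^{7} = 360 · 1/823543 = 360/823543.
Numerically: E[X] ≈ 0.00043714.

E[X] = 360 · (1/7)^{7} = 360/823543 ≈ 0.00043714.


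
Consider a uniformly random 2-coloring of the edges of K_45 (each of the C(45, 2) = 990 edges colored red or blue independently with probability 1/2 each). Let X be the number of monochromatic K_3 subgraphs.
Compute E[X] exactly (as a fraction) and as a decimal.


Let X = Σ_S X_S over the C(45, 3) = 14190 subsets S of size 3, where X_S = 1 if the K_3 on S is monochromatic.
For a fixed S, the K_3 on S has C(3, 2) = 3 edges. P[all 3 edges red] = (1/2)^3, and likewise for blue, so P[monochromatic] = 2·(1/2)^3 = 2^{1 − 3} = 1/4.
By linearity of expectation: E[X] = C(45, 3) · 2^{1 − 3} = 14190 · 1/4 = 7095/2.
Numerically: E[X] ≈ 3547.500.

E[X] = C(45,3)·2^(1−C(3,2)) = 7095/2 ≈ 3547.500.


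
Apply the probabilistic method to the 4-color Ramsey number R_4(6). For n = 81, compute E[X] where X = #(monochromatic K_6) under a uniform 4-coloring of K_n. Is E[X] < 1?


E[X] = C(81, 6) · 4^{1 − 15} = 324540216 · 4^{−14} = 324540216/268435456.
As a reduced fraction: E[X] = 40567527/33554432 ≈ 1.2090.
Is E[X] < 1? NO.
Since E[X] ≥ 1, the first-moment bound is inconclusive at n = 81; it does NOT by itself certify R_4(6) > 81.

E[X] = 40567527/33554432 ≈ 1.2090; E[X] ≥ 1; first-moment method inconclusive here.


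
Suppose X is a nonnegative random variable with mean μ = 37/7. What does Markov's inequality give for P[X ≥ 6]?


μ = E[X] = 37/7, a = 6.
Markov: P[X ≥ 6] ≤ μ/a = (37/7)/6 = 37/42.
Numerically: ≈ 0.880952.
(Since a = 6 > μ = 5.285714, the bound 37/42 is < 1 and informative.)

P[X ≥ 6] ≤ 37/42 ≈ 0.880952.


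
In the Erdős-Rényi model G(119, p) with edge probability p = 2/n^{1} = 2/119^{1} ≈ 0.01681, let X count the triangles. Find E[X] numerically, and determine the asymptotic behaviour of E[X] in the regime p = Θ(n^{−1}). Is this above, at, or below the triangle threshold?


Number of potential triangles: C(119, 3) = 273819.
Each occurs with probability p³ ≈ (0.01681)³ ≈ 4.747327e-06.
By linearity: E[X] = C(119, 3)·p³ ≈ 273819 · 4.747327e-06 ≈ 1.2999.
Here α = 1, so p = 2/n is exactly at the triangle threshold p ~ 1/n. Asymptotically E[X] → c³/6 = 2³/6 = 4/3 ≈ 1.3333, a bounded constant. In this regime the triangle count is asymptotically Poisson(c³/6).

E[X] ≈ 1.2999; in regime p = Θ(1/n^{1}) E[X] stays bounded (at the triangle threshold p ~ 1/n).


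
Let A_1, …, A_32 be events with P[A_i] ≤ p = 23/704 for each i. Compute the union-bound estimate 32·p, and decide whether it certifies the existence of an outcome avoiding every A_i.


Union bound: P[∪_{i=1}^{32} A_i] ≤ Σ_i P[A_i] ≤ 32·p = 32·(23/704) = 23/22.
Numerically: 23/22 ≈ 1.04545.
Is 23/22 < 1? NO.
Since the bound 23/22 is ≥ 1, the union bound is uninformative here; it does NOT by itself certify existence.

32·p = 23/22 ≈ 1.04545; existence NOT certified by the union bound.


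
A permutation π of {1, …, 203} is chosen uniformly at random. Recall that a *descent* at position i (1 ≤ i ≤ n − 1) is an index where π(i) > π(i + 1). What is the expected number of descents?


Write X = Σ X_I over i = 1, …, 202, with X_I the indicator of one descent.
There are 202 indicators.
For each fixed i, the pair (π(i), π(i+1)) is a uniformly random ordered pair of distinct values from {1, …, 203}; by symmetry P[π(i) > π(i+1)] = 1/2.
By linearity: E[X] = 202 · (1/2) = (203 − 1) · (1/2) = 101 ≈ 101.000000.

E[X] = 101 = 101.000000.


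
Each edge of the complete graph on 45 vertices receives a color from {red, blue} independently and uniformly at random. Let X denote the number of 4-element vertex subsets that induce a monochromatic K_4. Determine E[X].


Let X = Σ_S X_S over the C(45, 4) = 148995 subsets S of size 4, where X_S = 1 if the K_4 on S is monochromatic.
For a fixed S, the K_4 on S has C(4, 2) = 6 edges. P[all 6 edges red] = (1/2)^6, and likewise for blue, so P[monochromatic] = 2·(1/2)^6 = 2^{1 − 6} = 1/32.
By linearity of expectation: E[X] = C(45, 4) · 2^{1 − 6} = 148995 · 1/32 = 148995/32.
Numerically: E[X] ≈ 4656.093750.

E[X] = C(45,4)·2^(1−C(4,2)) = 148995/32 ≈ 4656.093750.


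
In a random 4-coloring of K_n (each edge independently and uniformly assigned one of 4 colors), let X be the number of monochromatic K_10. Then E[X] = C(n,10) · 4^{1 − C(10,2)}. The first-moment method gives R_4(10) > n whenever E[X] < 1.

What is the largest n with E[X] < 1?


We need C(n, 10) · 4^{1 − 45} < 1, i.e. C(n, 10) < 4^{45 − 1} = 309485009821345068724781056.
Check values of n near the boundary:
  n = 2017: C(2017, 10) = 300324964434452596180990448; 300324964434452596180990448 < 309485009821345068724781056? YES
  n = 2018: C(2018, 10) = 301820606687612220663963508; 301820606687612220663963508 < 309485009821345068724781056? YES
  n = 2019: C(2019, 10) = 303322949179835278009229628; 303322949179835278009229628 < 309485009821345068724781056? YES
  n = 2020: C(2020, 10) = 304832018578739931133653656; 304832018578739931133653656 < 309485009821345068724781056? YES
  n = 2021: C(2021, 10) = 306347841644770462864800616; 306347841644770462864800616 < 309485009821345068724781056? YES
  n = 2022: C(2022, 10) = 307870445231474093395937796; 307870445231474093395937796 < 309485009821345068724781056? YES
  n = 2023: C(2023, 10) = 309399856285778485315440716; 309399856285778485315440716 < 309485009821345068724781056? YES
  n = 2024: C(2024, 10) = 310936101848269937576192656; 310936101848269937576192656 < 309485009821345068724781056? NO
  n = 2025: C(2025, 10) = 312479209053472269772600560; 312479209053472269772600560 < 309485009821345068724781056? NO
  n = 2026: C(2026, 10) = 314029205130126398094885285; 314029205130126398094885285 < 309485009821345068724781056? NO
The largest n with C(n, 10) < 309485009821345068724781056 is n = 2023 (where E[X] = 77349964071444621328860179/77371252455336267181195264 ≈ 0.9997249). Hence R_4(10) > 2023, i.e. R_4(10) ≥ 2024.

Largest n = 2023; hence R_4(10) > 2023.


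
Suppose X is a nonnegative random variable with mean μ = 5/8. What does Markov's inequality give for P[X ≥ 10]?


μ = E[X] = 5/8, a = 10.
Markov: P[X ≥ 10] ≤ μ/a = (5/8)/10 = 1/16.
Numerically: ≈ 0.06250.
(Since a = 10 > μ = 0.62500, the bound 1/16 is < 1 and informative.)

P[X ≥ 10] ≤ 1/16 ≈ 0.06250.


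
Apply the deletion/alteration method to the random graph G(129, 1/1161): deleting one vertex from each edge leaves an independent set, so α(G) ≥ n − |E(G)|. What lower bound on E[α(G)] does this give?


E[|E(G)|] = C(129, 2)·p = 8256 · (1/1161) = 64/9.
E[α(G)] ≥ n − E[|E(G)|] = 129 − 64/9 = 1097/9.
Numerically: ≈ 121.888889.
(This is only a lower bound; the true E[α(G)] may be larger.)

E[α(G)] ≥ 1097/9 ≈ 121.888889.


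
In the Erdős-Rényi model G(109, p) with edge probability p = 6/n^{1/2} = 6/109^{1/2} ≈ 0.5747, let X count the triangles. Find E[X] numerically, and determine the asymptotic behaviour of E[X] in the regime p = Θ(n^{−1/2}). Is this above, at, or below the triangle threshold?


Number of potential triangles: C(109, 3) = 209934.
Each occurs with probability p³ ≈ (0.5747)³ ≈ 1.898078e-01.
By linearity: E[X] = C(109, 3)·p³ ≈ 209934 · 1.898078e-01 ≈ 39847.1060.
Since α = 1/2 < 1, p = c/n^{1/2} ≫ 1/n is above the triangle threshold p ~ 1/n. Asymptotically E[X] ~ (c³/6)·n^{3(1−α)} = (6³/6)·n^{1.5} → ∞; triangles are abundant w.h.p.

E[X] ≈ 39847.1060; in regime p = Θ(1/n^{1/2}) E[X] diverges (above the triangle threshold p ~ 1/n).


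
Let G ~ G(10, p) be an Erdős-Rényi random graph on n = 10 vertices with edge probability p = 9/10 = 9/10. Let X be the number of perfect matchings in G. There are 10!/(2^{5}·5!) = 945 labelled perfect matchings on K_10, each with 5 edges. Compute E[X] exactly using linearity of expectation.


K_10 has 10!/(2^{5}·5!) = 945 labelled perfect matchings.
For each such perfect matching H, let X_H = 1 if all 5 edges of H are present in G. Then P[X_H = 1] = p^{5} = (9/10)^{5} = 59049/100000.
By linearity of expectation: E[X] = Σ_H E[X_H] = 945 · p^{5} = 945 · 59049/100000 = 11160261/20000.
Numerically: E[X] ≈ 558.

E[X] = 945 · (9/10)^{5} = 11160261/20000 ≈ 558.


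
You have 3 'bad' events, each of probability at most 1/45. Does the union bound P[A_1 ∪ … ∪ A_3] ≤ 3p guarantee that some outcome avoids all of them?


Union bound: P[∪_{i=1}^{3} A_i] ≤ Σ_i P[A_i] ≤ 3·p = 3·(1/45) = 1/15.
Numerically: 1/15 ≈ 0.067.
Is 1/15 < 1? YES.
Since P[∪ A_i] ≤ 1/15 < 1, the complement has P[∩ A_i^c] ≥ 1 − 1/15 = 14/15 > 0, so some outcome avoids every A_i.

3·p = 1/15 ≈ 0.067; existence CERTIFIED by the union bound.


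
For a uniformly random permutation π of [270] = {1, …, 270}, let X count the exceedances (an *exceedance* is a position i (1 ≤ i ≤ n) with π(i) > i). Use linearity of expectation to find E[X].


Write X = Σ_{i=1}^{270} X_i, where X_i = 1_{π(i) > i}.
For each fixed i, π(i) is uniform over {1, …, 270} (marginal of a uniform permutation), so P[π(i) > i] = (n − i)/n. Summing: Σ_{i=1}^{270} (n − i)/n = (0 + 1 + … + 269)/270 = 270(270 − 1)/(2·270) = (270 − 1)/2.
Hence E[X] = Σ_{i=1}^{270} (270 − i)/270 = 269/2 ≈ 134.50000.

E[X] = 269/2 = 134.50000.


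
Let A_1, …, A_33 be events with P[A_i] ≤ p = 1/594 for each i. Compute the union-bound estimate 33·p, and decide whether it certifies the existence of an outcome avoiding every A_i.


Union bound: P[∪_{i=1}^{33} A_i] ≤ Σ_i P[A_i] ≤ 33·p = 33·(1/594) = 1/18.
Numerically: 1/18 ≈ 0.0555556.
Is 1/18 < 1? YES.
Since P[∪ A_i] ≤ 1/18 < 1, the complement has P[∩ A_i^c] ≥ 1 − 1/18 = 17/18 > 0, so some outcome avoids every A_i.

33·p = 1/18 ≈ 0.0555556; existence CERTIFIED by the union bound.


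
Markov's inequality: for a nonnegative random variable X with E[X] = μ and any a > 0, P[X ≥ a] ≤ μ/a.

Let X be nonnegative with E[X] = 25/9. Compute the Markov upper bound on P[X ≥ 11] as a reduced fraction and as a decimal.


μ = E[X] = 25/9, a = 11.
Markov: P[X ≥ 11] ≤ μ/a = (25/9)/11 = 25/99.
Numerically: ≈ 0.252525.
(Since a = 11 > μ = 2.777778, the bound 25/99 is < 1 and informative.)

P[X ≥ 11] ≤ 25/99 ≈ 0.252525.


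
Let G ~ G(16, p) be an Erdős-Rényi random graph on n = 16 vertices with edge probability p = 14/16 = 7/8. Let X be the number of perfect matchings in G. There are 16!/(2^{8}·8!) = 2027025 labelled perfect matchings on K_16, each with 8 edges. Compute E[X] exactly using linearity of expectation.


K_16 has 16!/(2^{8}·8!) = 2027025 labelled perfect matchings.
For each such perfect matching H, let X_H = 1 if all 8 edges of H are present in G. Then P[X_H = 1] = p^{8} = (7/8)^{8} = 5764801/16777216.
By linearity of expectation: E[X] = Σ_H E[X_H] = 2027025 · p^{8} = 2027025 · 5764801/16777216 = 11685395747025/16777216.
Numerically: E[X] ≈ 6.965e+05.

E[X] = 2027025 · (7/8)^{8} = 11685395747025/16777216 ≈ 6.965e+05.


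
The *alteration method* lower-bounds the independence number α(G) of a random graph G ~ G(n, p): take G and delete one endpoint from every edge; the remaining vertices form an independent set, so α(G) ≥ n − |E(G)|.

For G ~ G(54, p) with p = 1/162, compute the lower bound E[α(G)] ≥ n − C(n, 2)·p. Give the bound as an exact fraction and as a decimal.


E[|E(G)|] = C(54, 2)·p = 1431 · (1/162) = 53/6.
E[α(G)] ≥ n − E[|E(G)|] = 54 − 53/6 = 271/6.
Numerically: ≈ 45.1667.
(This is only a lower bound; the true E[α(G)] may be larger.)

E[α(G)] ≥ 271/6 ≈ 45.1667.


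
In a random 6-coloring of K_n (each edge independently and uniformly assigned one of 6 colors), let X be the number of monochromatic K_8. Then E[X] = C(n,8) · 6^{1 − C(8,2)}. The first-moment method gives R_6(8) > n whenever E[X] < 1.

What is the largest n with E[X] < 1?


We need C(n, 8) · 6^{1 − 28} < 1, i.e. C(n, 8) < 6^{28 − 1} = 1023490369077469249536.
Check values of n near the boundary:
  n = 1593: C(1593, 8) = 1010555394551193970323; 1010555394551193970323 < 1023490369077469249536? YES
  n = 1594: C(1594, 8) = 1015652773590544255167; 1015652773590544255167 < 1023490369077469249536? YES
  n = 1595: C(1595, 8) = 1020772636343363633895; 1020772636343363633895 < 1023490369077469249536? YES
  n = 1596: C(1596, 8) = 1025915067760710553965; 1025915067760710553965 < 1023490369077469249536? NO
  n = 1597: C(1597, 8) = 1031080153060953275445; 1031080153060953275445 < 1023490369077469249536? NO
  n = 1598: C(1598, 8) = 1036267977730442348529; 1036267977730442348529 < 1023490369077469249536? NO
The largest n with C(n, 8) < 1023490369077469249536 is n = 1595 (where E[X] = 113419181815929292655/113721152119718805504 ≈ 0.9973). Hence R_6(8) > 1595, i.e. R_6(8) ≥ 1596.

Largest n = 1595; hence R_6(8) > 1595.


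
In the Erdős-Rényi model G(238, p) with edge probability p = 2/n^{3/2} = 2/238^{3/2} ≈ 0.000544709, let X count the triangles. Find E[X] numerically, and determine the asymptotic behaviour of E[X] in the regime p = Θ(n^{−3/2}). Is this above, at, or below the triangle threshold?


Number of potential triangles: C(238, 3) = 2218636.
Each occurs with probability p³ ≈ (0.000544709)³ ≈ 1.61619471e-10.
By linearity: E[X] = C(238, 3)·p³ ≈ 2218636 · 1.61619471e-10 ≈ 0.000359.
Since α = 3/2 > 1, p = c/n^{3/2} = o(1/n) is below the triangle threshold p ~ 1/n. Asymptotically E[X] ~ (c³/6)·n^{3(1−α)} = (2³/6)·n^{-1.5} → 0, so by Markov's inequality G has no triangles w.h.p.

E[X] ≈ 0.000359; in regime p = Θ(1/n^{3/2}) E[X] tends to 0 (below the triangle threshold p ~ 1/n).


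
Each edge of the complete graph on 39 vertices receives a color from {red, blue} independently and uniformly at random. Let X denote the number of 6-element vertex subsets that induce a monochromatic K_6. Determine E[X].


Let X = Σ_S X_S over the C(39, 6) = 3262623 subsets S of size 6, where X_S = 1 if the K_6 on S is monochromatic.
For a fixed S, the K_6 on S has C(6, 2) = 15 edges. P[all 15 edges red] = (1/2)^15, and likewise for blue, so P[monochromatic] = 2·(1/2)^15 = 2^{1 − 15} = 1/16384.
By linearity of expectation: E[X] = C(39, 6) · 2^{1 − 15} = 3262623 · 1/16384 = 3262623/16384.
Numerically: E[X] ≈ 199.134705.

E[X] = C(39,6)·2^(1−C(6,2)) = 3262623/16384 ≈ 199.134705.


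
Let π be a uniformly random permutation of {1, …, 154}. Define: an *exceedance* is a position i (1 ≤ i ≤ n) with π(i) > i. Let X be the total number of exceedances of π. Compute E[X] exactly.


Write X = Σ_{i=1}^{154} X_i, where X_i = 1_{π(i) > i}.
For each fixed i, π(i) is uniform over {1, …, 154} (marginal of a uniform permutation), so P[π(i) > i] = (n − i)/n. Summing: Σ_{i=1}^{154} (n − i)/n = (0 + 1 + … + 153)/154 = 154(154 − 1)/(2·154) = (154 − 1)/2.
Hence E[X] = Σ_{i=1}^{154} (154 − i)/154 = 153/2 ≈ 76.500000.

E[X] = 153/2 = 76.500000.


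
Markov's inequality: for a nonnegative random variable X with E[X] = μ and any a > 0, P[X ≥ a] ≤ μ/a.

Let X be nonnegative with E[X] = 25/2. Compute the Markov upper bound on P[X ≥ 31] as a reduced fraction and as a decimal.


μ = E[X] = 25/2, a = 31.
Markov: P[X ≥ 31] ≤ μ/a = (25/2)/31 = 25/62.
Numerically: ≈ 0.4032.
(Since a = 31 > μ = 12.5000, the bound 25/62 is < 1 and informative.)

P[X ≥ 31] ≤ 25/62 ≈ 0.4032.


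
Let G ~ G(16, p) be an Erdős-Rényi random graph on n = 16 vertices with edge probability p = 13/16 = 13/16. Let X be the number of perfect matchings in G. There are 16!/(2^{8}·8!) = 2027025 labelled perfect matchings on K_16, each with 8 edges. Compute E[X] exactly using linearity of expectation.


K_16 has 16!/(2^{8}·8!) = 2027025 labelled perfect matchings.
For each such perfect matching H, let X_H = 1 if all 8 edges of H are present in G. Then P[X_H = 1] = p^{8} = (13/16)^{8} = 815730721/4294967296.
By linearity: E[X] = Σ_H E[X_H] = 2027025 · p^{8} = 2027025 · 815730721/4294967296 = 1653506564735025/4294967296.
Numerically: E[X] ≈ 3.8499e+05.

E[X] = 2027025 · (13/16)^{8} = 1653506564735025/4294967296 ≈ 3.8499e+05.


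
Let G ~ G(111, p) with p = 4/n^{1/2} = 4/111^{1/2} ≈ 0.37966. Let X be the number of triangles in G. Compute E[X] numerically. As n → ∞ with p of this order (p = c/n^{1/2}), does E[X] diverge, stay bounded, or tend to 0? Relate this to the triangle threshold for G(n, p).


Number of potential triangles: C(111, 3) = 221815.
Each occurs with probability p³ ≈ (0.37966)³ ≈ 5.4726227e-02.
By linearity: E[X] = C(111, 3)·p³ ≈ 221815 · 5.4726227e-02 ≈ 12139.09799.
Since α = 1/2 < 1, p = c/n^{1/2} ≫ 1/n is above the triangle threshold p ~ 1/n. Asymptotically E[X] ~ (c³/6)·n^{3(1−α)} = (4³/6)·n^{1.5} → ∞; triangles are abundant w.h.p.

E[X] ≈ 12139.09799; in regime p = Θ(1/n^{1/2}) E[X] diverges (above the triangle threshold p ~ 1/n).


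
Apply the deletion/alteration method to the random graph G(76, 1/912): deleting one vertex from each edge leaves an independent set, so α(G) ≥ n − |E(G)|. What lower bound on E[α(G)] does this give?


E[|E(G)|] = C(76, 2)·p = 2850 · (1/912) = 25/8.
E[α(G)] ≥ n − E[|E(G)|] = 76 − 25/8 = 583/8.
Numerically: ≈ 72.87500.
(This is only a lower bound; the true E[α(G)] may be larger.)

E[α(G)] ≥ 583/8 ≈ 72.87500.


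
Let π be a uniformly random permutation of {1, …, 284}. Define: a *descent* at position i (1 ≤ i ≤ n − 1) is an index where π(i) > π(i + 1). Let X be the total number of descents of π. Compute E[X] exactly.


Write X = Σ X_I over i = 1, …, 283, with X_I the indicator of one descent.
There are 283 indicators.
For each fixed i, the pair (π(i), π(i+1)) is a uniformly random ordered pair of distinct values from {1, …, 284}; by symmetry P[π(i) > π(i+1)] = 1/2.
By linearity: E[X] = 283 · (1/2) = (284 − 1) · (1/2) = 283/2 ≈ 141.50000.

E[X] = 283/2 = 141.50000.


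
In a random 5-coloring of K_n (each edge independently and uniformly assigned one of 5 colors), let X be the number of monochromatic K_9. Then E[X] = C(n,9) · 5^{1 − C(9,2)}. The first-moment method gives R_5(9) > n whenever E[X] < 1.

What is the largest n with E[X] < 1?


We need C(n, 9) · 5^{1 − 36} < 1, i.e. C(n, 9) < 5^{36 − 1} = 2910383045673370361328125.
Check values of n near the boundary:
  n = 2166: C(2166, 9) = 2844037944203015677277940; 2844037944203015677277940 < 2910383045673370361328125? YES
  n = 2167: C(2167, 9) = 2855899084841489792706810; 2855899084841489792706810 < 2910383045673370361328125? YES
  n = 2168: C(2168, 9) = 2867804175977929537095120; 2867804175977929537095120 < 2910383045673370361328125? YES
  n = 2169: C(2169, 9) = 2879753360044504243499683; 2879753360044504243499683 < 2910383045673370361328125? YES
  n = 2170: C(2170, 9) = 2891746779868845075610510; 2891746779868845075610510 < 2910383045673370361328125? YES
  n = 2171: C(2171, 9) = 2903784578674959601827205; 2903784578674959601827205 < 2910383045673370361328125? YES
  n = 2172: C(2172, 9) = 2915866900084148060642020; 2915866900084148060642020 < 2910383045673370361328125? NO
The largest n with C(n, 9) < 2910383045673370361328125 is n = 2171 (where E[X] = 580756915734991920365441/582076609134674072265625 ≈ 0.997733). Hence R_5(9) > 2171, i.e. R_5(9) ≥ 2172.

Largest n = 2171; hence R_5(9) > 2171.


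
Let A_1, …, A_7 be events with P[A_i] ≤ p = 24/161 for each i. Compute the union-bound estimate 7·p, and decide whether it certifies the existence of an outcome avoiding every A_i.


Union bound: P[∪_{i=1}^{7} A_i] ≤ Σ_i P[A_i] ≤ 7·p = 7·(24/161) = 24/23.
Numerically: 24/23 ≈ 1.0435.
Is 24/23 < 1? NO.
Since the bound 24/23 is ≥ 1, the union bound is uninformative here; it does NOT by itself certify existence.

7·p = 24/23 ≈ 1.0435; existence NOT certified by the union bound.


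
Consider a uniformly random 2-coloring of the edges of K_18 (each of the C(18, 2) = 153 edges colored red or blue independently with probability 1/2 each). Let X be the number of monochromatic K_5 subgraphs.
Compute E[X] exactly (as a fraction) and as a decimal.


Let X = Σ_S X_S over the C(18, 5) = 8568 subsets S of size 5, where X_S = 1 if the K_5 on S is monochromatic.
For a fixed S, the K_5 on S has C(5, 2) = 10 edges. P[all 10 edges red] = (1/2)^10, and likewise for blue, so P[monochromatic] = 2·(1/2)^10 = 2^{1 − 10} = 1/512.
By linearity of expectation: E[X] = C(18, 5) · 2^{1 − 10} = 8568 · 1/512 = 1071/64.
Numerically: E[X] ≈ 16.73438.

E[X] = C(18,5)·2^(1−C(5,2)) = 1071/64 ≈ 16.73438.


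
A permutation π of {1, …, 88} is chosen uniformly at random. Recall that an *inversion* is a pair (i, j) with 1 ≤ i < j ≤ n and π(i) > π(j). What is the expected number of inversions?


Write X = Σ X_I over the C(88, 2) = 3828 pairs i < j, with X_I the indicator of one inversion.
There are 3828 indicators.
For each fixed pair i < j, the values π(i) and π(j) are two distinct elements of {1, …, 88} in uniformly random order; by symmetry P[π(i) > π(j)] = 1/2.
By linearity: E[X] = 3828 · (1/2) = C(88, 2) · (1/2) = 3828/2 = 1914 ≈ 1914.0000.

E[X] = 1914 = 1914.0000.


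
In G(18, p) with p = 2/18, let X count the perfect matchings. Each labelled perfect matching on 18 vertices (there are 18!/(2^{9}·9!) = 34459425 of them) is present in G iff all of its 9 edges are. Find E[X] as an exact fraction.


K_18 has 18!/(2^{9}·9!) = 34459425 labelled perfect matchings.
For each such perfect matching H, let X_H = 1 if all 9 edges of H are present in G. Then P[X_H = 1] = p^{9} = (1/9)^{9} = 1/387420489.
Summing the indicators: E[X] = Σ_H E[X_H] = 34459425 · p^{9} = 34459425 · 1/387420489 = 425425/4782969.
Numerically: E[X] ≈ 0.0889458.

E[X] = 34459425 · (1/9)^{9} = 425425/4782969 ≈ 0.0889458.
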